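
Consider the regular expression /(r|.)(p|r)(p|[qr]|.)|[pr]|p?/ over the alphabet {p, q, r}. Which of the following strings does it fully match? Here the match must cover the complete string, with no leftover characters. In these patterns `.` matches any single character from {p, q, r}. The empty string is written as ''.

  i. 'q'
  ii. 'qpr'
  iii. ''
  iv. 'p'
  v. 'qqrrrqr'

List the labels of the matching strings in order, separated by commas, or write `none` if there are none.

ii, iii, iv

i → no match
ii → match
iii → match
iv → match
v → no match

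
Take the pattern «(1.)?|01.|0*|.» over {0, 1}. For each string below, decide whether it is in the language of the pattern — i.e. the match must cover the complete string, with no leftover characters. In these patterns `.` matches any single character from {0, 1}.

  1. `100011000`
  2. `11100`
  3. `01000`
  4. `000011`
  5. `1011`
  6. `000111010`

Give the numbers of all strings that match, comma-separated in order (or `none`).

none

1 → no match
2 → no match
3 → no match
4 → no match
5 → no match
6 → no match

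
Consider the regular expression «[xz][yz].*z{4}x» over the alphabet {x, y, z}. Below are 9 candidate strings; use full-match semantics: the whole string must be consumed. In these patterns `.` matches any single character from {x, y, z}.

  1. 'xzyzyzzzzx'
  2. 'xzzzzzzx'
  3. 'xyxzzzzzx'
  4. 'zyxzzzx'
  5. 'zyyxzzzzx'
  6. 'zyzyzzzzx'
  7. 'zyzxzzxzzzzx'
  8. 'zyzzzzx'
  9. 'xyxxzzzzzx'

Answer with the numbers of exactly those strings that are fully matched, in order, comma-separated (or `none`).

1, 2, 3, 5, 6, 7, 8, 9

1 → match
2 → match
3 → match
4 → no match
5 → match
6 → match
7 → match
8 → match
9 → match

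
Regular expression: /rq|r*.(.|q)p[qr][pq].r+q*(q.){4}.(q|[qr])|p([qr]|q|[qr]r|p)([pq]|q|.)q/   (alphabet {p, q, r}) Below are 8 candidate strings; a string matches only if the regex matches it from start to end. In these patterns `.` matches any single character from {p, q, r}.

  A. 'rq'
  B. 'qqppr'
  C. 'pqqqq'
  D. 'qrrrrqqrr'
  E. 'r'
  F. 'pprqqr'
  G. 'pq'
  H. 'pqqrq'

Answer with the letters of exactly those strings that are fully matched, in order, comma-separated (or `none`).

A

A. 'rq' → match
B. 'qqppr' → no match
C. 'pqqqq' → no match
D. 'qrrrrqqrr' → no match
E. 'r' → no match
F. 'pprqqr' → no match
G. 'pq' → no match
H. 'pqqrq' → no match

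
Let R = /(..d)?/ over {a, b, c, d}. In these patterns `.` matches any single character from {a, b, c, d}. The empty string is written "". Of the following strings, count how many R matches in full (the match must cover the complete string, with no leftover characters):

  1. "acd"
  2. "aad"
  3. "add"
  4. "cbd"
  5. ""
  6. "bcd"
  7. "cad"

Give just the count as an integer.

7

1 → match
2 → match
3 → match
4 → match
5 → match
6 → match
7 → match
Total matched: 7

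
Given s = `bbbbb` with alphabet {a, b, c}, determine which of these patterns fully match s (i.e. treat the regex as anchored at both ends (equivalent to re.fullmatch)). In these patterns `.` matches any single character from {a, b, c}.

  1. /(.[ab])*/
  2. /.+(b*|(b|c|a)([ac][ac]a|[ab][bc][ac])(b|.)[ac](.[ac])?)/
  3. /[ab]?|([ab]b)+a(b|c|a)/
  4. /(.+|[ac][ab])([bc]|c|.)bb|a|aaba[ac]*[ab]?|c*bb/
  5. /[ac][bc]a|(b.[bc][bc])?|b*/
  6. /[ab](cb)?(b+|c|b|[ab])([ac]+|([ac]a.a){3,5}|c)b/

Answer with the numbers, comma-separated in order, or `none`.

2, 4, 5

1 → no match
2 → match
3 → no match
4 → match
5 → match
6 → no match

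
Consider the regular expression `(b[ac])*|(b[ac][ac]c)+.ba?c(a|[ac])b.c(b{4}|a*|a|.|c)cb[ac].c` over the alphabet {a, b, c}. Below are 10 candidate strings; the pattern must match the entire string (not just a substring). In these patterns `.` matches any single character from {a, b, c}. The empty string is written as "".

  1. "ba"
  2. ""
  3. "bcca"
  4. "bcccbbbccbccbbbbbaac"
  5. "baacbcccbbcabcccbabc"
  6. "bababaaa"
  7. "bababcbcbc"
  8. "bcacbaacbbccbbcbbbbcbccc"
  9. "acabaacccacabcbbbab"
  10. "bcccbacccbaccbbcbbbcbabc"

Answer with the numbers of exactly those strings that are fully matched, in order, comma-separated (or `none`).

1, 2, 5, 7, 8

1 → match
2 → match
3 → no match
4 → no match
5 → match
6 → no match
7 → match
8 → match
9 → no match
10 → no match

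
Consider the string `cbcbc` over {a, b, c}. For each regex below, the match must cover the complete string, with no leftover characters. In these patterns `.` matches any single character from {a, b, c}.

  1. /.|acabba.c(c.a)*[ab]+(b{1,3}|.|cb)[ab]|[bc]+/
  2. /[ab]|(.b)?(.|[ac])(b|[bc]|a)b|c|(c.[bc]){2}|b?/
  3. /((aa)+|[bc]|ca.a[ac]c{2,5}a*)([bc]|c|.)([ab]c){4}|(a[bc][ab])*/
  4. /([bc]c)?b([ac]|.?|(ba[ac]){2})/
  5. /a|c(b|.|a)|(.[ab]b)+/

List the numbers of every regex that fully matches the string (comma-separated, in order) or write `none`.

1 → match
2 → no match
3 → no match
4 → no match
5 → no match

1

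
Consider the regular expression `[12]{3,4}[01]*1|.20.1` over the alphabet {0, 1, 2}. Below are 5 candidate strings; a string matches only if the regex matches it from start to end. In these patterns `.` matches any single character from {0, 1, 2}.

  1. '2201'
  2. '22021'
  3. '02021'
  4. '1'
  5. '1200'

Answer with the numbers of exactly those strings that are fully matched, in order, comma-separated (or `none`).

2, 3

1. '2201' → no match
2. '22021' → match
3. '02021' → match
4. '1' → no match
5. '1200' → no match — must end with '1'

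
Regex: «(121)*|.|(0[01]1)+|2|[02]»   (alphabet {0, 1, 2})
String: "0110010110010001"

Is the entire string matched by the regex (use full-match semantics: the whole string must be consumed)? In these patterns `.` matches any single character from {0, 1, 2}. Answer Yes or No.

No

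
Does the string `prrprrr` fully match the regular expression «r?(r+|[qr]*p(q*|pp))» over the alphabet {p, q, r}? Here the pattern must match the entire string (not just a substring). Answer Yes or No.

No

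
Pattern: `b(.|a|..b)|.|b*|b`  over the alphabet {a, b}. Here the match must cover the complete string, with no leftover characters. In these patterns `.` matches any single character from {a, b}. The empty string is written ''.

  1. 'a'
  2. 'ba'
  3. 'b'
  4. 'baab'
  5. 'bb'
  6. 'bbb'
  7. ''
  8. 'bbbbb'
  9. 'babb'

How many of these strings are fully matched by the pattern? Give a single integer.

1 → match
2 → match
3 → match
4 → match
5 → match
6 → match
7 → match
8 → match
9 → match
Total matched: 9

9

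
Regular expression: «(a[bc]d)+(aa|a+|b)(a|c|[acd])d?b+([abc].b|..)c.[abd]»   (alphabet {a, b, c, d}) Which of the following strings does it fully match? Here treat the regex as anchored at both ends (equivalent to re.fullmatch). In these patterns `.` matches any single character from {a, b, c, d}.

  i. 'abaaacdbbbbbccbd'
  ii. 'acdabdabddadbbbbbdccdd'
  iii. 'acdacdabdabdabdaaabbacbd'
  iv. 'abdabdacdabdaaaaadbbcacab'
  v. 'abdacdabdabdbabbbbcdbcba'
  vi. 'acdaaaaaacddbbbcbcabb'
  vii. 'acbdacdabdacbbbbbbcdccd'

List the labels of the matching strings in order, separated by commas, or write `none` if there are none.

iii, iv, v

i → no match
ii → no match
iii → match
iv → match
v → match
vi → no match
vii → no match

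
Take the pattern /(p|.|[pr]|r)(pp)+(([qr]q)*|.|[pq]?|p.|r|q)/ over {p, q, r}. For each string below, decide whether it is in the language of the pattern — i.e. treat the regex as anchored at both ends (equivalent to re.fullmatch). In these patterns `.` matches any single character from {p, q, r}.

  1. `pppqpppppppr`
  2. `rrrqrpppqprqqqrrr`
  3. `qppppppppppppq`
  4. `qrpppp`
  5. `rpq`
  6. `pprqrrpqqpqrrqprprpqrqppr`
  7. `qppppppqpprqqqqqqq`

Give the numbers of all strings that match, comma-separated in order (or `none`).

3

1 → no match
2 → no match
3 → match
4 → no match
5 → no match
6 → no match
7 → no match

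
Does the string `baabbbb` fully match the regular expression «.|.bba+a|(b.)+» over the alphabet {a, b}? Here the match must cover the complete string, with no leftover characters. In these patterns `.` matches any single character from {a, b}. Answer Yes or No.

No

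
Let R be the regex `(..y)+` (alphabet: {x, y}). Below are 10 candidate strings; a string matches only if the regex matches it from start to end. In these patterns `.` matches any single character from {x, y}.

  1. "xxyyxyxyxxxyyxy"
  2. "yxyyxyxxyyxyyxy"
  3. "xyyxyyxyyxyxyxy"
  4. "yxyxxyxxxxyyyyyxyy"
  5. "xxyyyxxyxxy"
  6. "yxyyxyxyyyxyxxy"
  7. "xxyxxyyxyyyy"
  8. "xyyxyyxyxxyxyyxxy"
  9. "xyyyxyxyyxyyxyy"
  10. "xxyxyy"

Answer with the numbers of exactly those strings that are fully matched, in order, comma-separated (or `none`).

1 → no match
2 → match
3 → no match
4 → no match
5. "xxyyyxxyxxy" → no match
6 → match
7. "xxyxxyyxyyyy" → match
8 → no match
9 → match
10. "xxyxyy" → match

2, 6, 7, 9, 10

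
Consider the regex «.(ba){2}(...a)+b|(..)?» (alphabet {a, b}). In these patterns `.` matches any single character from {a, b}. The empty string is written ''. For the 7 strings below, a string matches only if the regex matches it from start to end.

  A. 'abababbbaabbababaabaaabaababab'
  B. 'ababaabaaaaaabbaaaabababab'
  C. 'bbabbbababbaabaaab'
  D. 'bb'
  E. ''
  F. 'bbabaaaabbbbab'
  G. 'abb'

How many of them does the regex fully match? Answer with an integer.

A → match
B → match
C → no match
D. 'bb' → match
E. '' → match
F → no match
G. 'abb' → no match
Total matched: 4

4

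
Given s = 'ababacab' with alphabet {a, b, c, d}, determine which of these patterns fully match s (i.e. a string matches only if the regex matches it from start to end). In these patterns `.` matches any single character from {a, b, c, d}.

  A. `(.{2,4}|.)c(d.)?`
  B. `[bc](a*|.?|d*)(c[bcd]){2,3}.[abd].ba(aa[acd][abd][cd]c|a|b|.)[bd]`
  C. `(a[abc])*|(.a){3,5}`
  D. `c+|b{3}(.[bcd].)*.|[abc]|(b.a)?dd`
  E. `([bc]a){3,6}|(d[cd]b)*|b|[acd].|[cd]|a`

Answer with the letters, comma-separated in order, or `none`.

C

A → no match
B → no match
C → match
D → no match
E → no match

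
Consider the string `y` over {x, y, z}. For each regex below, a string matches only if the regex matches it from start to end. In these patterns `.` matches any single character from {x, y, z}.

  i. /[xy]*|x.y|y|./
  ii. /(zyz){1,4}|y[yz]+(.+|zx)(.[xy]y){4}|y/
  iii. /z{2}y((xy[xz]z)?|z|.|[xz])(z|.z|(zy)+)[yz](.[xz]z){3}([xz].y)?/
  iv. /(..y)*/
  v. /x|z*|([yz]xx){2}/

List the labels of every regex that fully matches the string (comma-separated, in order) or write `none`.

i → match
ii → match
iii → no match — must start with `z`
iv → no match
v → no match

i, ii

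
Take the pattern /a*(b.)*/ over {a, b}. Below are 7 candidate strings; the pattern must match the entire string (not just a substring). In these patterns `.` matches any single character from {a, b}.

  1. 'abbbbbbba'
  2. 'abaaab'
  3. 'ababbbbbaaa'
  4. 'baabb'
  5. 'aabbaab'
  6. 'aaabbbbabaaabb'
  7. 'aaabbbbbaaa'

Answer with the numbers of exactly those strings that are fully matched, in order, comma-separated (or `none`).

1

1 → match
2 → no match
3 → no match
4 → no match
5 → no match
6 → no match
7 → no match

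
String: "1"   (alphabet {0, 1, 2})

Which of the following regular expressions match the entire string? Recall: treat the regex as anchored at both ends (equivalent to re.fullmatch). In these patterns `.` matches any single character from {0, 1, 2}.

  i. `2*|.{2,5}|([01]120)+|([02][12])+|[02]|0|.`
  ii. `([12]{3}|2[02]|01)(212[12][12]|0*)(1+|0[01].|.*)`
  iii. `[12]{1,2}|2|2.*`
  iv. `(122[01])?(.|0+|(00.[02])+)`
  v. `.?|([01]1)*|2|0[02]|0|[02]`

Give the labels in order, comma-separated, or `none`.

i → match
ii → no match
iii → match
iv → match
v → match

i, iii, iv, v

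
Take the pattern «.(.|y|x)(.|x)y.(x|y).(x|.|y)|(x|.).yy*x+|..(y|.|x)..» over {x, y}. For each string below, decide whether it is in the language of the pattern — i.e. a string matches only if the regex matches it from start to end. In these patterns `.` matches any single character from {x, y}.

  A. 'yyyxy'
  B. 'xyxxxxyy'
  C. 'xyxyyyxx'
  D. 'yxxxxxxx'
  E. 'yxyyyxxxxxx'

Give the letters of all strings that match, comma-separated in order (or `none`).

A → match
B → no match
C → match
D → no match
E → match

A, C, E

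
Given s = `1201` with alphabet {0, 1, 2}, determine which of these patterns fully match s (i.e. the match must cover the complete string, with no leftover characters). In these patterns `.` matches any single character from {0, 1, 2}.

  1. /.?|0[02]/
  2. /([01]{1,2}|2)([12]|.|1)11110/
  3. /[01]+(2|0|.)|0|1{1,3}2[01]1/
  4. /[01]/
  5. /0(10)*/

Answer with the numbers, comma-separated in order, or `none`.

3

1 → no match
2 → no match — must end with `11110`
3 → match
4 → no match
5 → no match — must start with `0`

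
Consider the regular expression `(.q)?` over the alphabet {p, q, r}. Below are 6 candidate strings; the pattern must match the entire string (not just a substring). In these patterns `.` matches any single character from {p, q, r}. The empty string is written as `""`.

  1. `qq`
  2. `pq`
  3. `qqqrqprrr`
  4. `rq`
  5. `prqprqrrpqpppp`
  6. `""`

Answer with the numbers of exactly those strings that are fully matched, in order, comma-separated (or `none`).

1, 2, 4, 6

1 → match
2 → match
3 → no match
4 → match
5 → no match
6 → match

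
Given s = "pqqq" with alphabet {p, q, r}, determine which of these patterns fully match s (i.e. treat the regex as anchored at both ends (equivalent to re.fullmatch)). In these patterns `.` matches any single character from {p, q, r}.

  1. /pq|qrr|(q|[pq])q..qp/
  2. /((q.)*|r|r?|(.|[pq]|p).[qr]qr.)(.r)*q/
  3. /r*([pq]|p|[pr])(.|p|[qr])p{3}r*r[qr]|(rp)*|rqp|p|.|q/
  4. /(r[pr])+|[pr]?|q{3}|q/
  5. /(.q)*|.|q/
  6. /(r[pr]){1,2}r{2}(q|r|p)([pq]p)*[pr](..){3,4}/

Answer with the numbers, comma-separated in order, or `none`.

5

1 → no match
2 → no match
3 → no match
4 → no match
5 → match
6 → no match — must start with "r"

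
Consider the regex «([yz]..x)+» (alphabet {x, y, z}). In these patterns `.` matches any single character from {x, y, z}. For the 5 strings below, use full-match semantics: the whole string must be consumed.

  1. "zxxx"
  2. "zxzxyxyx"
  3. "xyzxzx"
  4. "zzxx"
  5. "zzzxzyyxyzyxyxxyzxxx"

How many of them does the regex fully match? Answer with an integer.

1 → match
2 → match
3 → no match
4 → match
5 → no match
Total matched: 3

3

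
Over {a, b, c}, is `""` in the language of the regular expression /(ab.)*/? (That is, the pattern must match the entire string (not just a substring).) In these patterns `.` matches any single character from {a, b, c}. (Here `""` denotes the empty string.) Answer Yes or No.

Yes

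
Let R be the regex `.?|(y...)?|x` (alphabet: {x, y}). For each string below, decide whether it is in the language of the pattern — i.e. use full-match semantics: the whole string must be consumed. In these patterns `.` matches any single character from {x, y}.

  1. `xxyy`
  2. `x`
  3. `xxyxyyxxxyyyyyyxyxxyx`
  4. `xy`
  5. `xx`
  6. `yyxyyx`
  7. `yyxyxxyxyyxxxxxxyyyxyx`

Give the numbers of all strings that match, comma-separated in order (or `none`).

2

1 → no match
2 → match
3 → no match
4 → no match
5 → no match
6 → no match
7 → no match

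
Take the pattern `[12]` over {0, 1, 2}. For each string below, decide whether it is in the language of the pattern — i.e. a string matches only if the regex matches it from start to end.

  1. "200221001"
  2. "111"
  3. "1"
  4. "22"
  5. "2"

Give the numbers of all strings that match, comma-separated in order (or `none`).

1 → no match
2 → no match
3 → match
4 → no match
5 → match

3, 5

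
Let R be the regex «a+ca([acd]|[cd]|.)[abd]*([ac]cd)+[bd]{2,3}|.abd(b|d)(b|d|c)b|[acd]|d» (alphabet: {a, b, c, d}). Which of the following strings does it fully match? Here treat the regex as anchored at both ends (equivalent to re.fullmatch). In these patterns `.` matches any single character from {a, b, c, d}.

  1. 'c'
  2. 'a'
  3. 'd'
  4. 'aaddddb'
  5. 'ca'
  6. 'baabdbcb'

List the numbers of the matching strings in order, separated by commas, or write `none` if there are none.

1, 2, 3

1 → match
2 → match
3 → match
4 → no match
5 → no match
6 → no match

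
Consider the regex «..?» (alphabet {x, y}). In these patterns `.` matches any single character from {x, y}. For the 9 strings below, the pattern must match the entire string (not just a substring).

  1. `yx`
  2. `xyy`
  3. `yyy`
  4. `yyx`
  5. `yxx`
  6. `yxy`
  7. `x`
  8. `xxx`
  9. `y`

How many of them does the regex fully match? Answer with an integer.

1 → match
2 → no match
3 → no match
4 → no match
5 → no match
6 → no match
7 → match
8 → no match
9 → match
Total matched: 3

3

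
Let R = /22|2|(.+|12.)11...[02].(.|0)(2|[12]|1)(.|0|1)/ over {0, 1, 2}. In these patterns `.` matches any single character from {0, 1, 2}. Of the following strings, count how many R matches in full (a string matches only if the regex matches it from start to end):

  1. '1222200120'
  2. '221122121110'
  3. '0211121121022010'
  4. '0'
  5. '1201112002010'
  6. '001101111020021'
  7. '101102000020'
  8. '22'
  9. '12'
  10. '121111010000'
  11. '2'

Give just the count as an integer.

1 → no match
2 → match
3 → match
4 → no match
5 → match
6 → match
7 → match
8 → match
9 → no match
10 → no match
11 → match
Total matched: 7

7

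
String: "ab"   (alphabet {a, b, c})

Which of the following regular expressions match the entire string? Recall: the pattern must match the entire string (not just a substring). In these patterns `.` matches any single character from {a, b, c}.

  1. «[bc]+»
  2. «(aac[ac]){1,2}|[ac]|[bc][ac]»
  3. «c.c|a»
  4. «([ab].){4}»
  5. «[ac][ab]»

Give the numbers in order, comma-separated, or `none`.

5

1 → no match
2 → no match
3 → no match
4 → no match
5 → match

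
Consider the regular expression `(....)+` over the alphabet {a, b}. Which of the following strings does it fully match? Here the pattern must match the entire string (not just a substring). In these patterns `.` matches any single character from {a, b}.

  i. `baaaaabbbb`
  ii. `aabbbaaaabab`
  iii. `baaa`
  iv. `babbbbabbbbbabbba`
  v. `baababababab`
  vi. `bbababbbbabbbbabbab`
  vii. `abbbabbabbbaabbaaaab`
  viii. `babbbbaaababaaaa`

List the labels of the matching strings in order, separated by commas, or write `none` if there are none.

ii, iii, v, vii, viii

i → no match
ii → match
iii → match
iv → no match
v → match
vi → no match
vii → match
viii → match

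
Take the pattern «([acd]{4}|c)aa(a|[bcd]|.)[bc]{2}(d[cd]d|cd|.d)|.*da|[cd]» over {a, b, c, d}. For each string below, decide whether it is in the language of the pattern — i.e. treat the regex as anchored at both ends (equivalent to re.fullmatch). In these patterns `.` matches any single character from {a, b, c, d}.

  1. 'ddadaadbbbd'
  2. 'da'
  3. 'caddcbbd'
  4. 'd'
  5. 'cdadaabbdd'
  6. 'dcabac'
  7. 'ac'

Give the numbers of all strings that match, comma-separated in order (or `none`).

1. 'ddadaadbbbd' → match
2. 'da' → match
3. 'caddcbbd' → no match
4. 'd' → match
5. 'cdadaabbdd' → no match
6. 'dcabac' → no match
7. 'ac' → no match

1, 2, 4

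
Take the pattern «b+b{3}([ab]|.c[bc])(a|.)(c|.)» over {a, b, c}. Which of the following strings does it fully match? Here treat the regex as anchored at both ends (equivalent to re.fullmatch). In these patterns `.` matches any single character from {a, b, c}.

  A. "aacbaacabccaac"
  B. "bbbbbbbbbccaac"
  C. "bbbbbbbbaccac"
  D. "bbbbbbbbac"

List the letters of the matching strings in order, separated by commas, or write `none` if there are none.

C, D

A → no match — must start with "b"
B → no match
C → match
D → match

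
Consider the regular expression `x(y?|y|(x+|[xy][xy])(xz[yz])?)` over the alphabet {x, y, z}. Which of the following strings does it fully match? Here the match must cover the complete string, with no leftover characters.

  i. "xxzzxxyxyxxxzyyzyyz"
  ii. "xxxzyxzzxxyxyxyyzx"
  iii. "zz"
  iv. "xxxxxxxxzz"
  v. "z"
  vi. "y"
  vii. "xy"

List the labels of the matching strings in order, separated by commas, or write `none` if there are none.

iv, vii

i → no match
ii → no match
iii → no match — must start with "x"
iv → match
v → no match — must start with "x"
vi → no match — must start with "x"
vii → match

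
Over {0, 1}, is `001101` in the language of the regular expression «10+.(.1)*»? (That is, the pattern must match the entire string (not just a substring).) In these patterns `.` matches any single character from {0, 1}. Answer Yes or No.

Every match must start with `10`, but `001101` does not.

No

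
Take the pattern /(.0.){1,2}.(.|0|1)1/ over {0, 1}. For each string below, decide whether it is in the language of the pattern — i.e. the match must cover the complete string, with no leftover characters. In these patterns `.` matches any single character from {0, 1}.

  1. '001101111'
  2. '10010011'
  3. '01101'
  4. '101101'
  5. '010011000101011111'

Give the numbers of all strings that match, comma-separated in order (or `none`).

1, 4

1. '001101111' → match
2. '10010011' → no match
3. '01101' → no match
4. '101101' → match
5 → no match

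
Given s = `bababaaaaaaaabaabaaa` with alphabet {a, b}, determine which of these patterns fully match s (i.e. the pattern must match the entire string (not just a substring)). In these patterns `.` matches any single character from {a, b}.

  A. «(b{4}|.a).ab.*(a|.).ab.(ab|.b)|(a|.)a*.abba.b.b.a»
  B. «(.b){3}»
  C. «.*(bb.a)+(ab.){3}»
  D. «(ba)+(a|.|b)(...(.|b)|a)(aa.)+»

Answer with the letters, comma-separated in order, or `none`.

D

A → no match
B → no match — must end with `b`
C → no match
D → match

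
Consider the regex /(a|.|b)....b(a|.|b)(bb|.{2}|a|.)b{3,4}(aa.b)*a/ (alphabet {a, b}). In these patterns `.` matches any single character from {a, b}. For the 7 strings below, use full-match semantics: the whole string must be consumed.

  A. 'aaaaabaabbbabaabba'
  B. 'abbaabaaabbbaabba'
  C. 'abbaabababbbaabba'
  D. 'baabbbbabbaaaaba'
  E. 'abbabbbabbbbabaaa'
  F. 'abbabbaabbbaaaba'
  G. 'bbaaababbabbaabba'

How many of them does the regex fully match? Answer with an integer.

3

A → no match
B → match
C → match
D → no match
E → no match
F → match
G → no match
Total matched: 3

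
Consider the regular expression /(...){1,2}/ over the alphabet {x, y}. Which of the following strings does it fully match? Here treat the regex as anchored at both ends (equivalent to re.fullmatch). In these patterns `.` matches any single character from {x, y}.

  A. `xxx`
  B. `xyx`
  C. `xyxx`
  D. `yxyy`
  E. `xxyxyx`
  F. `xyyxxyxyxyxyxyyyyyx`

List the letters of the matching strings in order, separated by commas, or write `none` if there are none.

A → match
B → match
C → no match
D → no match
E → match
F → no match

A, B, E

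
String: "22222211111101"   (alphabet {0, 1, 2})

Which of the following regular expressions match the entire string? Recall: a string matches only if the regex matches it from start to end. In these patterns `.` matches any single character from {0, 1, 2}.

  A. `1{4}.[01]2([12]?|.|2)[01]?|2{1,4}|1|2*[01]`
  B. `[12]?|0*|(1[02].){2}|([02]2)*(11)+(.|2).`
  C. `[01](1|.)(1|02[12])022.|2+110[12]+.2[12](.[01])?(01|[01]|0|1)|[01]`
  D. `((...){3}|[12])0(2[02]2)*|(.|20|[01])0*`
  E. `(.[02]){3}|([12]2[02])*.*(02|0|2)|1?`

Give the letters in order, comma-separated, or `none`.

A → no match
B → match
C → no match
D → no match
E → no match

B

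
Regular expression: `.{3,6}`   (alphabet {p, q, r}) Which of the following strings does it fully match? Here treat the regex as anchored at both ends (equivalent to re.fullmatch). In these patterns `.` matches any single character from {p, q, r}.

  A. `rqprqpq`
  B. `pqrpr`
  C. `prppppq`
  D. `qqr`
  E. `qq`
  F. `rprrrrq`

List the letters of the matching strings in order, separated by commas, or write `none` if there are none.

A → no match
B → match
C → no match
D → match
E → no match
F → no match

B, D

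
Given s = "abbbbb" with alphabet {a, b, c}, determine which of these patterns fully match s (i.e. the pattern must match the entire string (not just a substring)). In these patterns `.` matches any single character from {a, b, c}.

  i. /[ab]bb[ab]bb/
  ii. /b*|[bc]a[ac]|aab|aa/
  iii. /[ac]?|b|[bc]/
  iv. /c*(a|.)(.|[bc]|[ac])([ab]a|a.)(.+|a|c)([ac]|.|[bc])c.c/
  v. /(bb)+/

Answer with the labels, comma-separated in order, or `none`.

i → match
ii → no match
iii → no match
iv → no match — must end with "c"
v → no match — must start with "bb"

i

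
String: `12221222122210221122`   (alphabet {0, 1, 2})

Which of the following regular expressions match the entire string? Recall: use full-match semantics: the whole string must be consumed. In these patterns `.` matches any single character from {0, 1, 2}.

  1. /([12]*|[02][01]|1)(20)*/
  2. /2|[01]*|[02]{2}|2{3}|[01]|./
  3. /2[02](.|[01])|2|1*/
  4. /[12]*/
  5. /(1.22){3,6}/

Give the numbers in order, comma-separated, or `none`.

5

1 → no match
2 → no match
3 → no match
4 → no match
5 → match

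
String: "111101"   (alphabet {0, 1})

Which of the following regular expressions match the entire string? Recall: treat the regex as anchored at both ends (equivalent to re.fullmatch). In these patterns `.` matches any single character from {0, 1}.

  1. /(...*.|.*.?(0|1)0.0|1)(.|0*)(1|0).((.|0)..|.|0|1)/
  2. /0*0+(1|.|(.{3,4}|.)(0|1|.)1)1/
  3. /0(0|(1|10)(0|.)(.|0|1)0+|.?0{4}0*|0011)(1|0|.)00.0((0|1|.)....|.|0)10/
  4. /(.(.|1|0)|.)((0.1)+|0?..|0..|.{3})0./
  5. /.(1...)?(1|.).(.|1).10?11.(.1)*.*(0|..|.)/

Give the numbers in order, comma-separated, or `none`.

1 → match
2 → no match
3 → no match — must start with "0"
4 → match
5 → no match

1, 4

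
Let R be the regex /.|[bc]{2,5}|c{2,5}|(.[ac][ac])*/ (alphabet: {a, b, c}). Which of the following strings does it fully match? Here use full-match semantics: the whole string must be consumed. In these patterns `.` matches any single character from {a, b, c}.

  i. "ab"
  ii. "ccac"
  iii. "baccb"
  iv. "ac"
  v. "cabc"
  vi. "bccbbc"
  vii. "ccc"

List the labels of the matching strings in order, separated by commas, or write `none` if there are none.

vii

i → no match
ii → no match
iii → no match
iv → no match
v → no match
vi → no match
vii → match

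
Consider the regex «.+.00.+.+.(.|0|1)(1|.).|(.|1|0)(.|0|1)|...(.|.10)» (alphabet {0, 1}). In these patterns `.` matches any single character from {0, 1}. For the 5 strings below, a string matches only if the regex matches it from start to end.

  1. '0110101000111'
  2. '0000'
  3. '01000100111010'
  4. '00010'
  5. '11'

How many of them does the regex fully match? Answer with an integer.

3

1 → no match
2 → match
3 → match
4 → no match
5 → match
Total matched: 3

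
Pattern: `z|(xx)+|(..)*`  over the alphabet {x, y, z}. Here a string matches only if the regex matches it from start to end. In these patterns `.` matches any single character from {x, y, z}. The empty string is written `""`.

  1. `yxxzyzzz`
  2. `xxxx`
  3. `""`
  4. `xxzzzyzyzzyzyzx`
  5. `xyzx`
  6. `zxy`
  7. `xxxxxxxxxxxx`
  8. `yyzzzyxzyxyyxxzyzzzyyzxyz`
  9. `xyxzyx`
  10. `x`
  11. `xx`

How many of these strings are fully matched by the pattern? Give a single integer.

1 → match
2 → match
3 → match
4 → no match
5 → match
6 → no match
7 → match
8 → no match
9 → match
10 → no match
11 → match
Total matched: 7

7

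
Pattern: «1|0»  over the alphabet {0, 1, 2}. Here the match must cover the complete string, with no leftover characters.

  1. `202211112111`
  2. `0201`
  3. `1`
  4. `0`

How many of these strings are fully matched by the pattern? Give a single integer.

1 → no match
2 → no match
3 → match
4 → match
Total matched: 2

2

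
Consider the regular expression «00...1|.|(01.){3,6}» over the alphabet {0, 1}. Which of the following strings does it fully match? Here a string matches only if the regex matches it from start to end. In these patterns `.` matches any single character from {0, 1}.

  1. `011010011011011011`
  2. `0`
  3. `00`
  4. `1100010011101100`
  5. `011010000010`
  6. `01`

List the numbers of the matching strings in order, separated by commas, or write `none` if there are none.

1 → match
2 → match
3 → no match
4 → no match
5 → no match
6 → no match

1, 2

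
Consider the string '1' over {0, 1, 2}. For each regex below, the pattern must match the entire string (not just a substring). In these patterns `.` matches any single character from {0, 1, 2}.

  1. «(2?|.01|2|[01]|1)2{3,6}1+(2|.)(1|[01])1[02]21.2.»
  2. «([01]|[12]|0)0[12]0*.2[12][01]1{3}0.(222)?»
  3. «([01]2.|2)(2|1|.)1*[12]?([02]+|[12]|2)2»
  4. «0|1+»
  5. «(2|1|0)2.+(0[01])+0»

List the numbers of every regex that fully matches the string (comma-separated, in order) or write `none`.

1 → no match
2 → no match
3 → no match — must end with '2'
4 → match
5 → no match — must end with '0'

4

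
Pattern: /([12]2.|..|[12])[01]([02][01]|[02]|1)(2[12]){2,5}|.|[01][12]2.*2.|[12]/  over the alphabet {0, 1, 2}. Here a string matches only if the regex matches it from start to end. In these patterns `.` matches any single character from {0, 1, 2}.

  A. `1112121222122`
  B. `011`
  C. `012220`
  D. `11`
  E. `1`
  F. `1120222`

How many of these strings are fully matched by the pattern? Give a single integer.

A → match
B → no match
C → match
D → no match
E → match
F → match
Total matched: 4

4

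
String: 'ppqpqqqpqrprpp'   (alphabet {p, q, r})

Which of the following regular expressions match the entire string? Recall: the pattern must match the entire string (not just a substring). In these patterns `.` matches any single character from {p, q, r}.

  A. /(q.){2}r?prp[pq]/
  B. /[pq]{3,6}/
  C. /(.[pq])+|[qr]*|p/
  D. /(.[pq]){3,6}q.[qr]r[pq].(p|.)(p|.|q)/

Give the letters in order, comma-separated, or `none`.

A → no match — must start with 'q'
B → no match
C → no match
D → match

D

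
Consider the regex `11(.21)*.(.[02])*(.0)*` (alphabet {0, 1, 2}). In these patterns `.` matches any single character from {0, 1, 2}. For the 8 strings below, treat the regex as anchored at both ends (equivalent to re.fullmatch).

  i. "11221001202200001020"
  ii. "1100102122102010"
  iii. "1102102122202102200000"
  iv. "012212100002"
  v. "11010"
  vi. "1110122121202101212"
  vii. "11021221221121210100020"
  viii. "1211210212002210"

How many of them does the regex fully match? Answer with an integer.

2

i → no match
ii → no match
iii → no match
iv → no match — must start with "11"
v → match
vi → no match
vii → match
viii → no match — must start with "11"
Total matched: 2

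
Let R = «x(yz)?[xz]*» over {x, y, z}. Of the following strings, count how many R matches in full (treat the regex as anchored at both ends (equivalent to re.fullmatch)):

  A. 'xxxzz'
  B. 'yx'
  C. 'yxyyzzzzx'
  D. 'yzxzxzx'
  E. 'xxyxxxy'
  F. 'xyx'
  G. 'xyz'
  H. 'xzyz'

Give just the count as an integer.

A → match
B → no match — must start with 'x'
C → no match — must start with 'x'
D → no match — must start with 'x'
E → no match
F → no match
G → match
H → no match
Total matched: 2

2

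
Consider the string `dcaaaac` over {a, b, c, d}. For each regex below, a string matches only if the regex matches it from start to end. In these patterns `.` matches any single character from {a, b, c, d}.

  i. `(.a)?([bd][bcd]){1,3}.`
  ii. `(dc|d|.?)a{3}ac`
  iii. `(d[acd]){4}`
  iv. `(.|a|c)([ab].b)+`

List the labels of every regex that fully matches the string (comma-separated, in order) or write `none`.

i → no match
ii → match
iii → no match
iv → no match — must end with `b`

ii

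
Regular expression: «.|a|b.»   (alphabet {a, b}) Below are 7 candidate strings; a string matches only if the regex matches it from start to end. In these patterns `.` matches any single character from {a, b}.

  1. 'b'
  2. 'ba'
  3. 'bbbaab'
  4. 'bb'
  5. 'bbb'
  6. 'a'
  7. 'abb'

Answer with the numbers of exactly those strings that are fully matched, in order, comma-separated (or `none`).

1. 'b' → match
2. 'ba' → match
3. 'bbbaab' → no match
4. 'bb' → match
5. 'bbb' → no match
6. 'a' → match
7. 'abb' → no match

1, 2, 4, 6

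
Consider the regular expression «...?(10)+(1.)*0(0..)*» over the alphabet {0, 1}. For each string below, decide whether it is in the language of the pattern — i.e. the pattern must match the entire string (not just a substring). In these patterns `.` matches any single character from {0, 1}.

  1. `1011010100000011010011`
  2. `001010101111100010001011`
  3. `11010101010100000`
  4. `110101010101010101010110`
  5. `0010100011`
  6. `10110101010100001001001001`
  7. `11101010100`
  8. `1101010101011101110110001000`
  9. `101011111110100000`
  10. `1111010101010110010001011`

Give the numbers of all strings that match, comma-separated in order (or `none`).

1, 2, 3, 4, 5, 6, 7, 8, 9, 10

1 → match
2 → match
3 → match
4 → match
5 → match
6 → match
7 → match
8 → match
9 → match
10 → match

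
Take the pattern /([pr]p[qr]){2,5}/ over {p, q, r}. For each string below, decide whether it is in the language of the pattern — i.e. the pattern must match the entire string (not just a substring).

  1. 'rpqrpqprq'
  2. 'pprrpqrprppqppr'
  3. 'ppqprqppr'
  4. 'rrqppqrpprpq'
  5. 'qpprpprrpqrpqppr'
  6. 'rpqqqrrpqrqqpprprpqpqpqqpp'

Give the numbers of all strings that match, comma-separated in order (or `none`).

2

1 → no match
2 → match
3 → no match
4 → no match
5 → no match
6 → no match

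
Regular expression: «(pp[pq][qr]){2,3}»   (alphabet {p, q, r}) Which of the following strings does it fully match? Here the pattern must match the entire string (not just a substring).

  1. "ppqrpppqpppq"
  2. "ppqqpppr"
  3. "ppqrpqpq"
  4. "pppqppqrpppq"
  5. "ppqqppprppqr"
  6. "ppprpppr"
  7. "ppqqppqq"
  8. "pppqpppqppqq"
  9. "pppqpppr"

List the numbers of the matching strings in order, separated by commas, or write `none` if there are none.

1, 2, 4, 5, 6, 7, 8, 9

1 → match
2 → match
3 → no match
4 → match
5 → match
6 → match
7 → match
8 → match
9 → match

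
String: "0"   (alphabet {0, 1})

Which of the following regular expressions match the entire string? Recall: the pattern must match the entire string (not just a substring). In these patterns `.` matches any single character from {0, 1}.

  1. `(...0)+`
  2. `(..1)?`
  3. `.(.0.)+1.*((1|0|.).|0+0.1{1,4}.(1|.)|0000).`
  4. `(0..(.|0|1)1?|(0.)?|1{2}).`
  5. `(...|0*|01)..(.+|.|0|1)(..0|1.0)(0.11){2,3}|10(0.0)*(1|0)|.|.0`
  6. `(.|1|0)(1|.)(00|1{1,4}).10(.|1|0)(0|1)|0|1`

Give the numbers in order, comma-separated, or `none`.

1 → no match
2 → no match
3 → no match
4 → match
5 → match
6 → match

4, 5, 6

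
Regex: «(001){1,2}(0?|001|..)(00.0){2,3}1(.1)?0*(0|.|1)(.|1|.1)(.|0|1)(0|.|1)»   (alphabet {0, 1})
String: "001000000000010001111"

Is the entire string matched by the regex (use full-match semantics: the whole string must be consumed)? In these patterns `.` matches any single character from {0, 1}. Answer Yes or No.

Yes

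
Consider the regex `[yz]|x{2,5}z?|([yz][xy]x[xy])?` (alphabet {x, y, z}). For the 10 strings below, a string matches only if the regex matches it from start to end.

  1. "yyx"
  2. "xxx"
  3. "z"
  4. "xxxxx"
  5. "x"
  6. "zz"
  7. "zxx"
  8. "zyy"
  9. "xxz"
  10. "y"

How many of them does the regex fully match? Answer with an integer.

5

1 → no match
2 → match
3 → match
4 → match
5 → no match
6 → no match
7 → no match
8 → no match
9 → match
10 → match
Total matched: 5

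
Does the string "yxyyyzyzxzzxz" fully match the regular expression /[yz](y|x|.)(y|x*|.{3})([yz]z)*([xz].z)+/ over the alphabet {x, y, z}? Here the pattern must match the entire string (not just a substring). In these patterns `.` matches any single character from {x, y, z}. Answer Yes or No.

No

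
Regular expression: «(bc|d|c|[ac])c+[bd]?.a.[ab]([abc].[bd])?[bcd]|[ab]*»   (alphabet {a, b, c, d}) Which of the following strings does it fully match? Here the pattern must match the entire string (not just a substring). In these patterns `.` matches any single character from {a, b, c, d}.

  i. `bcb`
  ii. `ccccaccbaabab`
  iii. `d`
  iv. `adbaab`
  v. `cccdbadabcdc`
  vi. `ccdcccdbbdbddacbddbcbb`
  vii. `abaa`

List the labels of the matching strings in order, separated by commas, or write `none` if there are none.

v, vii

i. `bcb` → no match
ii → no match
iii. `d` → no match
iv. `adbaab` → no match
v. `cccdbadabcdc` → match
vi → no match
vii. `abaa` → match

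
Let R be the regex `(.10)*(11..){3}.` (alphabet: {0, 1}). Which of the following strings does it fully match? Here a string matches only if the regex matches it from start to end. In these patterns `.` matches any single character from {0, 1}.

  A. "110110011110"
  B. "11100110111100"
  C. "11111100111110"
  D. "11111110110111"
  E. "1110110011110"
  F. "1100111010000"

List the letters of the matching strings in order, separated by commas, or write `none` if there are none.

A. "110110011110" → no match
B → no match
C → no match
D → no match
E → match
F → no match

E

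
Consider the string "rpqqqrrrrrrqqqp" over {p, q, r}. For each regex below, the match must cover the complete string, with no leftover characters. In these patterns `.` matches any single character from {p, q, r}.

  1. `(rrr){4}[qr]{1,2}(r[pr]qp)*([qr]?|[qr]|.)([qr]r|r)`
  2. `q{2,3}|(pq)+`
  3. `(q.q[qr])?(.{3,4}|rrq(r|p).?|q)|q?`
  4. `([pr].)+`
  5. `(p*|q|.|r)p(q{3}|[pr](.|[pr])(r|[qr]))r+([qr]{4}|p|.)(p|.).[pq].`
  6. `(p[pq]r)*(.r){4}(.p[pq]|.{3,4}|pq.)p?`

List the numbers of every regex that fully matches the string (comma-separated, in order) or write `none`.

1 → no match — must start with "rrr"
2 → no match
3 → no match
4 → no match
5 → match
6 → no match

5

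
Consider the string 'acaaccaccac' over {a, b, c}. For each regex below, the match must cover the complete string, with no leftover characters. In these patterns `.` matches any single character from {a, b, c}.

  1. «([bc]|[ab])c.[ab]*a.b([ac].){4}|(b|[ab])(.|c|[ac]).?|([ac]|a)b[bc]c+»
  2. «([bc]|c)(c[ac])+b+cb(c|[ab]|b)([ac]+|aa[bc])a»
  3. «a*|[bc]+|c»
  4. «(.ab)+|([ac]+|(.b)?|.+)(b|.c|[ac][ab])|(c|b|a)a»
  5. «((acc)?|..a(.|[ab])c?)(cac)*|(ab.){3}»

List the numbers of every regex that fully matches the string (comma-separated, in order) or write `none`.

4, 5

1 → no match
2 → no match — must end with 'a'
3 → no match
4 → match
5 → match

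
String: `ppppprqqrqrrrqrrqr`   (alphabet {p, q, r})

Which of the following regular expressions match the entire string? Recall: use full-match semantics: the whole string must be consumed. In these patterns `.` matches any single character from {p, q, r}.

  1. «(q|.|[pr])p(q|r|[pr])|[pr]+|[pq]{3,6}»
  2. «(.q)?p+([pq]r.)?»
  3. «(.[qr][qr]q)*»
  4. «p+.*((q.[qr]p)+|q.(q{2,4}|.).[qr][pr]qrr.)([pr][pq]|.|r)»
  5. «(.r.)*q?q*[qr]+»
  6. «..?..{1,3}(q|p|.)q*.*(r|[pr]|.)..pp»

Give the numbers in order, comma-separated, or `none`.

1 → no match
2 → no match
3 → no match
4 → match
5 → no match
6 → no match — must end with `pp`

4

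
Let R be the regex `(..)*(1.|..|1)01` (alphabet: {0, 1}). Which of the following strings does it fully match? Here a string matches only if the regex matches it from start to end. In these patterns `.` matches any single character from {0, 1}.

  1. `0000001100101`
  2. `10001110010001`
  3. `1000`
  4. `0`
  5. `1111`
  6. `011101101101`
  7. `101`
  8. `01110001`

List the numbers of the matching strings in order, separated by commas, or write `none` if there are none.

1 → match
2 → match
3. `1000` → no match — must end with `01`
4. `0` → no match — must end with `01`
5. `1111` → no match — must end with `01`
6. `011101101101` → match
7. `101` → match
8. `01110001` → match

1, 2, 6, 7, 8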